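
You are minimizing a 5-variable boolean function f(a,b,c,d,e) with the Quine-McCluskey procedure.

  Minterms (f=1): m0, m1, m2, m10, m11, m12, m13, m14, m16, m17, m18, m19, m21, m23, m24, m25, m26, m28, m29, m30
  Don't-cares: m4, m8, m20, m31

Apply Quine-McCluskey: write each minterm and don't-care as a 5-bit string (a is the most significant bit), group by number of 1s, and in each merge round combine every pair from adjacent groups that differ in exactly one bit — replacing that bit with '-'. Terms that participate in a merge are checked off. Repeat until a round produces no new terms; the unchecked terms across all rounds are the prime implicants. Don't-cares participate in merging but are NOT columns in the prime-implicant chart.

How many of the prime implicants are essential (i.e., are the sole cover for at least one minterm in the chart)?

Round 0: 00000✓ 00001✓ 00010✓ 00100✓ 01000✓ 01010✓ 01011✓ 01100✓ 01101✓ 01110✓ 10000✓ 10001✓ 10010✓ 10011✓ 10100✓ 10101✓ 10111✓ 11000✓ 11001✓ 11010✓ 11100✓ 11101✓ 11110✓ 11111✓
Round 1: -0000✓ -0001✓ -0010✓ -0100✓ -1000✓ -1010✓ -1100✓ -1101✓ -1110✓ 0-000✓ 0-010✓ 0-100✓ 00-00✓ 000-0✓ 0000-✓ 01-00✓ 01-10✓ 010-0✓ 0101- 011-0✓ 0110-✓ 1-000✓ 1-001✓ 1-010✓ 1-100✓ 1-101✓ 1-111✓ 10-00✓ 10-01✓ 10-11✓ 100-0✓ 100-1✓ 1000-✓ 1001-✓ 101-1✓ 1010-✓ 11-00✓ 11-01✓ 11-10✓ 110-0✓ 1100-✓ 111-0✓ 111-1✓ 1110-✓ 1111-✓
Round 2: --000✓ --010✓ --100✓ -0-00✓ -00-0✓ -000- -1-00✓ -1-10✓ -10-0✓ -11-0✓ -110- 0--00✓ 0-0-0✓ 01--0✓ 1--00✓ 1--01✓ 1-0-0✓ 1-00-✓ 1-1-1 1-10-✓ 10--1 10-0-✓ 100-- 11--0✓ 11-0-✓ 111--
Round 3: ---00 --0-0 -1--0 1--0-
PIs = {---00, --0-0, -000-, -1--0, -110-, 0101-, 1--0-, 1-1-1, 10--1, 100--, 111--}
Coverage chart:
  m0: ---00,--0-0,-000-
  m1: -000- ←essential
  m2: --0-0 ←essential
  m10: --0-0,-1--0,0101-
  m11: 0101- ←essential
  m12: ---00,-1--0,-110-
  m13: -110- ←essential
  m14: -1--0 ←essential
  m16: ---00,--0-0,-000-,1--0-,100--
  m17: -000-,1--0-,10--1,100--
  m18: --0-0,100--
  m19: 10--1,100--
  m21: 1--0-,1-1-1,10--1
  m23: 1-1-1,10--1
  m24: ---00,--0-0,-1--0,1--0-
  m25: 1--0- ←essential
  m26: --0-0,-1--0
  m28: ---00,-1--0,-110-,1--0-,111--
  m29: -110-,1--0-,1-1-1,111--
  m30: -1--0,111--
Essential: --0-0, -000-, -1--0, -110-, 0101-, 1--0-

6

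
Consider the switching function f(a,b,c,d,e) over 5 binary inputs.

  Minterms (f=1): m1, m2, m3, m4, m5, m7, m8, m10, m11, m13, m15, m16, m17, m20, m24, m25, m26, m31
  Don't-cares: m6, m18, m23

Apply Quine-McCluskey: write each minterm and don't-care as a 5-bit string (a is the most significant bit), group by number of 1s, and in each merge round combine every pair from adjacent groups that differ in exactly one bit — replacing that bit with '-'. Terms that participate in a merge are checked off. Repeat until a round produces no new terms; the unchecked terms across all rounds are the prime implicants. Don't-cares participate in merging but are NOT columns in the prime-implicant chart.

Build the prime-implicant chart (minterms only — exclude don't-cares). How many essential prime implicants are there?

[col 0] 00001*, 00010*, 00011*, 00100*, 00101*, 00110*, 00111*, 01000*, 01010*, 01011*, 01101*, 01111*, 10000*, 10001*, 10010*, 10100*, 10111*, 11000*, 11001*, 11010*, 11111*
[col 1] -0001, -0010*, -0100, -0111*, -1000*, -1010*, -1111*, 0-010*, 0-011*, 0-101*, 0-111*, 00-01*, 00-10*, 00-11*, 000-1*, 0001-*, 001-0*, 001-1*, 0010-*, 0011-*, 01-11*, 010-0*, 0101-*, 011-1*, 1-000*, 1-001*, 1-010*, 1-111*, 10-00, 100-0*, 1000-*, 110-0*, 1100-*
[col 2] --010, --111, -10-0, 0--11, 0-01-, 0-1-1, 00--1, 00-1-, 001--, 1-0-0, 1-00-
Prime implicants: --010, --111, -0001, -0100, -10-0, 0--11, 0-01-, 0-1-1, 00--1, 00-1-, 001--, 1-0-0, 1-00-, 10-00
PI chart (minterm → PIs covering it):
  1 | -0001,00--1
  2 | --010,0-01-,00-1-
  3 | 0--11,0-01-,00--1,00-1-
  4 | -0100,001--
  5 | 0-1-1,00--1,001--
  7 | --111,0--11,0-1-1,00--1,00-1-,001--
  8 | -10-0  (sole → essential)
  10 | --010,-10-0,0-01-
  11 | 0--11,0-01-
  13 | 0-1-1  (sole → essential)
  15 | --111,0--11,0-1-1
  16 | 1-0-0,1-00-,10-00
  17 | -0001,1-00-
  20 | -0100,10-00
  24 | -10-0,1-0-0,1-00-
  25 | 1-00-  (sole → essential)
  26 | --010,-10-0,1-0-0
  31 | --111  (sole → essential)
Essential prime implicants: --111, -10-0, 0-1-1, 1-00-

4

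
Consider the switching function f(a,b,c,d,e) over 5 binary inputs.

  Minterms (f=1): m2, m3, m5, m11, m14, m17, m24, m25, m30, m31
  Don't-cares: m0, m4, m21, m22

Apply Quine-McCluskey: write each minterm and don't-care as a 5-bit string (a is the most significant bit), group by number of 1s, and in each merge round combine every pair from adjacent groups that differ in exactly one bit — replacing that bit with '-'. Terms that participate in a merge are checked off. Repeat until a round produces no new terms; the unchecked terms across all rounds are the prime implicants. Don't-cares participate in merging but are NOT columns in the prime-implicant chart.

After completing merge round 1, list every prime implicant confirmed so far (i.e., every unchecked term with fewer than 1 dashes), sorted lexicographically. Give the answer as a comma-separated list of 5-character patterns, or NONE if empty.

[col 0] 00000*, 00010*, 00011*, 00100*, 00101*, 01011*, 01110*, 10001*, 10101*, 10110*, 11000*, 11001*, 11110*, 11111*
[col 1] -0101, -1110, 0-011, 00-00, 000-0, 0001-, 0010-, 1-001, 1-110, 10-01, 1100-, 1111-
Prime implicants: -0101, -1110, 0-011, 00-00, 000-0, 0001-, 0010-, 1-001, 1-110, 10-01, 1100-, 1111-

NONE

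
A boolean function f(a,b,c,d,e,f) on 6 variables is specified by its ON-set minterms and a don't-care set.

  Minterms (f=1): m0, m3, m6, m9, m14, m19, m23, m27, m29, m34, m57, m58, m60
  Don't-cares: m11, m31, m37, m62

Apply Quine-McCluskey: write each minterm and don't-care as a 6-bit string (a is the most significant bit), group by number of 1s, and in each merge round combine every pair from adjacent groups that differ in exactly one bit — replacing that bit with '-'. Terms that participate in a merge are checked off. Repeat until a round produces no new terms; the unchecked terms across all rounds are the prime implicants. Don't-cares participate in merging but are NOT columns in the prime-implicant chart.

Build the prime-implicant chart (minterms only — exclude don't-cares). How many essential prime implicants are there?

[col 0] 000000, 000011*, 000110*, 001001*, 001011*, 001110*, 010011*, 010111*, 011011*, 011101*, 011111*, 100010, 100101, 111001, 111010*, 111100*, 111110*
[col 1] 0-0011*, 0-1011*, 00-011*, 00-110, 0010-1, 01-011*, 01-111*, 010-11*, 011-11*, 0111-1, 111-10, 1111-0
[col 2] 0--011, 01--11
Prime implicants: 0--011, 00-110, 000000, 0010-1, 01--11, 0111-1, 100010, 100101, 111-10, 111001, 1111-0
PI chart (minterm → PIs covering it):
  0 | 000000  (sole → essential)
  3 | 0--011  (sole → essential)
  6 | 00-110  (sole → essential)
  9 | 0010-1  (sole → essential)
  14 | 00-110  (sole → essential)
  19 | 0--011,01--11
  23 | 01--11  (sole → essential)
  27 | 0--011,01--11
  29 | 0111-1  (sole → essential)
  34 | 100010  (sole → essential)
  57 | 111001  (sole → essential)
  58 | 111-10  (sole → essential)
  60 | 1111-0  (sole → essential)
Essential prime implicants: 0--011, 00-110, 000000, 0010-1, 01--11, 0111-1, 100010, 111-10, 111001, 1111-0

10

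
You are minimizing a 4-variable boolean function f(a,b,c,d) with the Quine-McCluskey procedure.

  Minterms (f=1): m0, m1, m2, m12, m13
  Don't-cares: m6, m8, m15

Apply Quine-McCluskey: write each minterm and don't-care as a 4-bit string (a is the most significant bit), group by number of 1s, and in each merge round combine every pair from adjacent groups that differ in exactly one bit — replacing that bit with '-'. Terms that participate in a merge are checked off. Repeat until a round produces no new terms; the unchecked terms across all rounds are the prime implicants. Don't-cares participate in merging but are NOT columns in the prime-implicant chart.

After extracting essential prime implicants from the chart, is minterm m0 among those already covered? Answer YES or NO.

size-2^0 implicants → 0000(✓)  0001(✓)  0010(✓)  0110(✓)  1000(✓)  1100(✓)  1101(✓)  1111(✓)
size-2^1 implicants → -000  0-10  00-0  000-  1-00  11-1  110-
Unchecked terms (primes): -000, 0-10, 00-0, 000-, 1-00, 11-1, 110-
Minterm coverage:
  m0 ⊆ -000,00-0,000-
  m1 ⊆ 000- [E]
  m2 ⊆ 0-10,00-0
  m12 ⊆ 1-00,110-
  m13 ⊆ 11-1,110-
E = {000-}

YES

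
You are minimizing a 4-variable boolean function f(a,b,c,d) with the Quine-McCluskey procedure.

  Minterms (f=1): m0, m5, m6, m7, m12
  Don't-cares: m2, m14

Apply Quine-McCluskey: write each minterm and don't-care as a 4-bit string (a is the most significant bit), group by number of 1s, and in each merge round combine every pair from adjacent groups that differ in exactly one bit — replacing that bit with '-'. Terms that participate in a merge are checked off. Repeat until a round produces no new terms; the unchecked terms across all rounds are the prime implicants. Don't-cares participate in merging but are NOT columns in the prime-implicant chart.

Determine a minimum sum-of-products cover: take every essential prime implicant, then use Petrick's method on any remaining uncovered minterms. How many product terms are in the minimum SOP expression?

[col 0] 0000*, 0010*, 0101*, 0110*, 0111*, 1100*, 1110*
[col 1] -110, 0-10, 00-0, 01-1, 011-, 11-0
Prime implicants: -110, 0-10, 00-0, 01-1, 011-, 11-0
PI chart (minterm → PIs covering it):
  0 | 00-0  (sole → essential)
  5 | 01-1  (sole → essential)
  6 | -110,0-10,011-
  7 | 01-1,011-
  12 | 11-0  (sole → essential)
Essential prime implicants: 00-0, 01-1, 11-0
Petrick residual → -110
Minimum SOP uses 4 PIs: bcd' + a'b'd' + a'bd + abd'

4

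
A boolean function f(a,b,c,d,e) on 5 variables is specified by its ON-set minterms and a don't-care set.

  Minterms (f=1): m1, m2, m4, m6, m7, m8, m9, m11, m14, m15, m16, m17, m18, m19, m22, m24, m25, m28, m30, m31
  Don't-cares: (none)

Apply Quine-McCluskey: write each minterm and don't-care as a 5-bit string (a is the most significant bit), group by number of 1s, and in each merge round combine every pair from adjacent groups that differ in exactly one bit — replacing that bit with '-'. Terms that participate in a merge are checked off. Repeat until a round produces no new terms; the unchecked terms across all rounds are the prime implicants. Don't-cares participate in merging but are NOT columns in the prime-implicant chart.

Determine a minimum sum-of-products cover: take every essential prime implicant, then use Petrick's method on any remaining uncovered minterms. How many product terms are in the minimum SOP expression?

9

[col 0] 00001*, 00010*, 00100*, 00110*, 00111*, 01000*, 01001*, 01011*, 01110*, 01111*, 10000*, 10001*, 10010*, 10011*, 10110*, 11000*, 11001*, 11100*, 11110*, 11111*
[col 1] -0001*, -0010*, -0110*, -1000*, -1001*, -1110*, -1111*, 0-001*, 0-110*, 0-111*, 00-10*, 001-0, 0011-*, 01-11, 010-1, 0100-*, 0111-*, 1-000*, 1-001*, 1-110*, 10-10*, 100-0*, 100-1*, 1000-*, 1001-*, 11-00, 1100-*, 111-0, 1111-*
[col 2] --001, --110, -0-10, -100-, -111-, 0-11-, 1-00-, 100--
Prime implicants: --001, --110, -0-10, -100-, -111-, 0-11-, 001-0, 01-11, 010-1, 1-00-, 100--, 11-00, 111-0
PI chart (minterm → PIs covering it):
  1 | --001  (sole → essential)
  2 | -0-10  (sole → essential)
  4 | 001-0  (sole → essential)
  6 | --110,-0-10,0-11-,001-0
  7 | 0-11-  (sole → essential)
  8 | -100-  (sole → essential)
  9 | --001,-100-,010-1
  11 | 01-11,010-1
  14 | --110,-111-,0-11-
  15 | -111-,0-11-,01-11
  16 | 1-00-,100--
  17 | --001,1-00-,100--
  18 | -0-10,100--
  19 | 100--  (sole → essential)
  22 | --110,-0-10
  24 | -100-,1-00-,11-00
  25 | --001,-100-,1-00-
  28 | 11-00,111-0
  30 | --110,-111-,111-0
  31 | -111-  (sole → essential)
Essential prime implicants: --001, -0-10, -100-, -111-, 0-11-, 001-0, 100--
Petrick residual → 01-11, 11-00
Minimum SOP uses 9 PIs: c'd'e + b'de' + bc'd' + bcd + a'cd + a'b'ce' + a'bde + ab'c' + abd'e'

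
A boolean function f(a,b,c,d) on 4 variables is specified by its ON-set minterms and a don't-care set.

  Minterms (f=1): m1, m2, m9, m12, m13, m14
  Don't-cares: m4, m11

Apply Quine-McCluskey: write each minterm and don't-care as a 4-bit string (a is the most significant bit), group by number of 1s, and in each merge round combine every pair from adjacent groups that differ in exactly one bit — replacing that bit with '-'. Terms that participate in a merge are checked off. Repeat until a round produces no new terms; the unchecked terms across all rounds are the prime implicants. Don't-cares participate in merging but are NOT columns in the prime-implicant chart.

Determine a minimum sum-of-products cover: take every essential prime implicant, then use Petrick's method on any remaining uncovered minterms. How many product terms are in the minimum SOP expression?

[col 0] 0001*, 0010, 0100*, 1001*, 1011*, 1100*, 1101*, 1110*
[col 1] -001, -100, 1-01, 10-1, 11-0, 110-
Prime implicants: -001, -100, 0010, 1-01, 10-1, 11-0, 110-
PI chart (minterm → PIs covering it):
  1 | -001  (sole → essential)
  2 | 0010  (sole → essential)
  9 | -001,1-01,10-1
  12 | -100,11-0,110-
  13 | 1-01,110-
  14 | 11-0  (sole → essential)
Essential prime implicants: -001, 0010, 11-0
Petrick residual → 1-01
Minimum SOP uses 4 PIs: b'c'd + a'b'cd' + ac'd + abd'

4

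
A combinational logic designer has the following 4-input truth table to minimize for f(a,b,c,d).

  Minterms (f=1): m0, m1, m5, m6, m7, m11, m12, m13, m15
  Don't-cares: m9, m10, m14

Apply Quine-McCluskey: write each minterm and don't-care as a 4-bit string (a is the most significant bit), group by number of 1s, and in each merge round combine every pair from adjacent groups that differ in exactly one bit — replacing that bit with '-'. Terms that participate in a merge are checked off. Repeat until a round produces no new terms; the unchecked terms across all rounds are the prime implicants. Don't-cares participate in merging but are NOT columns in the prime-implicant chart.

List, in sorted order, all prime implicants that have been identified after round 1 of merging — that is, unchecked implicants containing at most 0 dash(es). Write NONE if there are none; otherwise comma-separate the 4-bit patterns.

[col 0] 0000*, 0001*, 0101*, 0110*, 0111*, 1001*, 1010*, 1011*, 1100*, 1101*, 1110*, 1111*
[col 1] -001*, -101*, -110*, -111*, 0-01*, 000-, 01-1*, 011-*, 1-01*, 1-10*, 1-11*, 10-1*, 101-*, 11-0*, 11-1*, 110-*, 111-*
[col 2] --01, -1-1, -11-, 1--1, 1-1-, 11--
Prime implicants: --01, -1-1, -11-, 000-, 1--1, 1-1-, 11--

NONE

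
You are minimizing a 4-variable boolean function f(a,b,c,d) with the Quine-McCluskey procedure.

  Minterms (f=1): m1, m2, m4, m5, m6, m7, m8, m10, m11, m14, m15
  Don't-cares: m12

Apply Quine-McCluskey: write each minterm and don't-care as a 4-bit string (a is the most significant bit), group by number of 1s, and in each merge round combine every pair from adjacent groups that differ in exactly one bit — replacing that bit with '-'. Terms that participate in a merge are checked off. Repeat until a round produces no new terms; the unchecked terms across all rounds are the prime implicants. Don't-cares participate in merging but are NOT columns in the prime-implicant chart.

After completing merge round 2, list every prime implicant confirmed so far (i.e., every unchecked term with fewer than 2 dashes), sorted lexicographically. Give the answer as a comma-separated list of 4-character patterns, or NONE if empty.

[col 0] 0001*, 0010*, 0100*, 0101*, 0110*, 0111*, 1000*, 1010*, 1011*, 1100*, 1110*, 1111*
[col 1] -010*, -100*, -110*, -111*, 0-01, 0-10*, 01-0*, 01-1*, 010-*, 011-*, 1-00*, 1-10*, 1-11*, 10-0*, 101-*, 11-0*, 111-*
[col 2] --10, -1-0, -11-, 01--, 1--0, 1-1-
Prime implicants: --10, -1-0, -11-, 0-01, 01--, 1--0, 1-1-

0-01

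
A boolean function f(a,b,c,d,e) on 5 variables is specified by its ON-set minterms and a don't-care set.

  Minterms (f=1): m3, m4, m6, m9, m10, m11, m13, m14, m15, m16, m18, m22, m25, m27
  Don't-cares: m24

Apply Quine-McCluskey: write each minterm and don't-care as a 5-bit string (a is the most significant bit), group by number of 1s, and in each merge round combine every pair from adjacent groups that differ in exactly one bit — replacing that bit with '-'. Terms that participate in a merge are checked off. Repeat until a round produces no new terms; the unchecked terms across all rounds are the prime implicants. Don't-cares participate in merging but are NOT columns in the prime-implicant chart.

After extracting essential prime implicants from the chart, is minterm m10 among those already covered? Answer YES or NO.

[col 0] 00011*, 00100*, 00110*, 01001*, 01010*, 01011*, 01101*, 01110*, 01111*, 10000*, 10010*, 10110*, 11000*, 11001*, 11011*
[col 1] -0110, -1001*, -1011*, 0-011, 0-110, 001-0, 01-01*, 01-10*, 01-11*, 010-1*, 0101-*, 011-1*, 0111-*, 1-000, 10-10, 100-0, 110-1*, 1100-
[col 2] -10-1, 01--1, 01-1-
Prime implicants: -0110, -10-1, 0-011, 0-110, 001-0, 01--1, 01-1-, 1-000, 10-10, 100-0, 1100-
PI chart (minterm → PIs covering it):
  3 | 0-011  (sole → essential)
  4 | 001-0  (sole → essential)
  6 | -0110,0-110,001-0
  9 | -10-1,01--1
  10 | 01-1-  (sole → essential)
  11 | -10-1,0-011,01--1,01-1-
  13 | 01--1  (sole → essential)
  14 | 0-110,01-1-
  15 | 01--1,01-1-
  16 | 1-000,100-0
  18 | 10-10,100-0
  22 | -0110,10-10
  25 | -10-1,1100-
  27 | -10-1  (sole → essential)
Essential prime implicants: -10-1, 0-011, 001-0, 01--1, 01-1-

YES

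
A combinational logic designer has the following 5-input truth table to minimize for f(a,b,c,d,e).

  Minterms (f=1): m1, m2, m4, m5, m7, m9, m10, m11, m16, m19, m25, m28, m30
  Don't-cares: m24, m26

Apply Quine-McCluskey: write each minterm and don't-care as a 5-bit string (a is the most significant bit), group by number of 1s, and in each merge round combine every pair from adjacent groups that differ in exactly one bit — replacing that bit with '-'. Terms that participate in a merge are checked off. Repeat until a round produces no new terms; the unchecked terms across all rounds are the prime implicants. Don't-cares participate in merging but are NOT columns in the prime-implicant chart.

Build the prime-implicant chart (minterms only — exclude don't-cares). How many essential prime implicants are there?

6

Round 0: 00001✓ 00010✓ 00100✓ 00101✓ 00111✓ 01001✓ 01010✓ 01011✓ 10000✓ 10011 11000✓ 11001✓ 11010✓ 11100✓ 11110✓
Round 1: -1001 -1010 0-001 0-010 00-01 001-1 0010- 010-1 0101- 1-000 11-00✓ 11-10✓ 110-0✓ 1100- 111-0✓
Round 2: 11--0
PIs = {-1001, -1010, 0-001, 0-010, 00-01, 001-1, 0010-, 010-1, 0101-, 1-000, 10011, 11--0, 1100-}
Coverage chart:
  m1: 0-001,00-01
  m2: 0-010 ←essential
  m4: 0010- ←essential
  m5: 00-01,001-1,0010-
  m7: 001-1 ←essential
  m9: -1001,0-001,010-1
  m10: -1010,0-010,0101-
  m11: 010-1,0101-
  m16: 1-000 ←essential
  m19: 10011 ←essential
  m25: -1001,1100-
  m28: 11--0 ←essential
  m30: 11--0 ←essential
Essential: 0-010, 001-1, 0010-, 1-000, 10011, 11--0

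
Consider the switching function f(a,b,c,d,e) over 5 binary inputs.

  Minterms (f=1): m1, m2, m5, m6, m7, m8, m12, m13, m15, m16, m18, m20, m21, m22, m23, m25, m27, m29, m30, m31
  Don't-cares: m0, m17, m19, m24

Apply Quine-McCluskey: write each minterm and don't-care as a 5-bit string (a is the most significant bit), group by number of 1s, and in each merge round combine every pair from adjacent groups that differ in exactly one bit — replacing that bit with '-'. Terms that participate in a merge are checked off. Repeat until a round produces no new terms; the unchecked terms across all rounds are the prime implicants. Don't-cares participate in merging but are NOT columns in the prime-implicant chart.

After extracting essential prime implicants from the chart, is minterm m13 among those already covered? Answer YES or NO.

YES

Round 0: 00000✓ 00001✓ 00010✓ 00101✓ 00110✓ 00111✓ 01000✓ 01100✓ 01101✓ 01111✓ 10000✓ 10001✓ 10010✓ 10011✓ 10100✓ 10101✓ 10110✓ 10111✓ 11000✓ 11001✓ 11011✓ 11101✓ 11110✓ 11111✓
Round 1: -0000✓ -0001✓ -0010✓ -0101✓ -0110✓ -0111✓ -1000✓ -1101✓ -1111✓ 0-000✓ 0-101✓ 0-111✓ 00-01✓ 00-10✓ 000-0✓ 0000-✓ 001-1✓ 0011-✓ 01-00 011-1✓ 0110- 1-000✓ 1-001✓ 1-011✓ 1-101✓ 1-110✓ 1-111✓ 10-00✓ 10-01✓ 10-10✓ 10-11✓ 100-0✓ 100-1✓ 1000-✓ 1001-✓ 101-0✓ 101-1✓ 1010-✓ 1011-✓ 11-01✓ 11-11✓ 110-1✓ 1100-✓ 111-1✓ 1111-✓
Round 2: --000 --101✓ --111✓ -0-01 -0-10 -00-0 -000- -01-1✓ -011- -11-1✓ 0-1-1✓ 1--01✓ 1--11✓ 1-0-1✓ 1-00- 1-1-1✓ 1-11- 10--0✓ 10--1✓ 10-0-✓ 10-1-✓ 100--✓ 101--✓ 11--1✓
Round 3: --1-1 1---1 10---
PIs = {--000, --1-1, -0-01, -0-10, -00-0, -000-, -011-, 01-00, 0110-, 1---1, 1-00-, 1-11-, 10---}
Coverage chart:
  m1: -0-01,-000-
  m2: -0-10,-00-0
  m5: --1-1,-0-01
  m6: -0-10,-011-
  m7: --1-1,-011-
  m8: --000,01-00
  m12: 01-00,0110-
  m13: --1-1,0110-
  m15: --1-1 ←essential
  m16: --000,-00-0,-000-,1-00-,10---
  m18: -0-10,-00-0,10---
  m20: 10--- ←essential
  m21: --1-1,-0-01,1---1,10---
  m22: -0-10,-011-,1-11-,10---
  m23: --1-1,-011-,1---1,1-11-,10---
  m25: 1---1,1-00-
  m27: 1---1 ←essential
  m29: --1-1,1---1
  m30: 1-11- ←essential
  m31: --1-1,1---1,1-11-
Essential: --1-1, 1---1, 1-11-, 10---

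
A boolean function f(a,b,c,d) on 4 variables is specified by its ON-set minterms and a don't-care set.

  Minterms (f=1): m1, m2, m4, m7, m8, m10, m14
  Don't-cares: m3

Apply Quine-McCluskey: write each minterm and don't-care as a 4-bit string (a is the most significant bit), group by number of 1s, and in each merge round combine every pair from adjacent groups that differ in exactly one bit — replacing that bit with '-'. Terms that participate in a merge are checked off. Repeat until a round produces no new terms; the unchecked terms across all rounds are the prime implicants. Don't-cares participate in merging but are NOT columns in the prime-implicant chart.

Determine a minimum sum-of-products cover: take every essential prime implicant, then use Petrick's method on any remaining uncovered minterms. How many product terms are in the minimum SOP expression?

6

size-2^0 implicants → 0001(✓)  0010(✓)  0011(✓)  0100  0111(✓)  1000(✓)  1010(✓)  1110(✓)
size-2^1 implicants → -010  0-11  00-1  001-  1-10  10-0
Unchecked terms (primes): -010, 0-11, 00-1, 001-, 0100, 1-10, 10-0
Minterm coverage:
  m1 ⊆ 00-1 [E]
  m2 ⊆ -010,001-
  m4 ⊆ 0100 [E]
  m7 ⊆ 0-11 [E]
  m8 ⊆ 10-0 [E]
  m10 ⊆ -010,1-10,10-0
  m14 ⊆ 1-10 [E]
E = {0-11, 00-1, 0100, 1-10, 10-0}
Petrick residual → -010
Cover = b'cd' + a'cd + a'b'd + a'bc'd' + acd' + ab'd'  |cover|=6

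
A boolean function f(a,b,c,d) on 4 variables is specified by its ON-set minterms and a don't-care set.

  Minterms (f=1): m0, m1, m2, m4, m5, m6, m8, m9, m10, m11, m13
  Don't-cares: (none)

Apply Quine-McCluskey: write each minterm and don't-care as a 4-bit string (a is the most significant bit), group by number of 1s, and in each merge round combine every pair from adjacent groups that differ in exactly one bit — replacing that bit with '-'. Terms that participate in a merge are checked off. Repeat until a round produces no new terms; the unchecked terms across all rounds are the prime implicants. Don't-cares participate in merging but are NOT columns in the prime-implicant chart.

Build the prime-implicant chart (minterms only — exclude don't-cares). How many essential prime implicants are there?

3

Round 0: 0000✓ 0001✓ 0010✓ 0100✓ 0101✓ 0110✓ 1000✓ 1001✓ 1010✓ 1011✓ 1101✓
Round 1: -000✓ -001✓ -010✓ -101✓ 0-00✓ 0-01✓ 0-10✓ 00-0✓ 000-✓ 01-0✓ 010-✓ 1-01✓ 10-0✓ 10-1✓ 100-✓ 101-✓
Round 2: --01 -0-0 -00- 0--0 0-0- 10--
PIs = {--01, -0-0, -00-, 0--0, 0-0-, 10--}
Coverage chart:
  m0: -0-0,-00-,0--0,0-0-
  m1: --01,-00-,0-0-
  m2: -0-0,0--0
  m4: 0--0,0-0-
  m5: --01,0-0-
  m6: 0--0 ←essential
  m8: -0-0,-00-,10--
  m9: --01,-00-,10--
  m10: -0-0,10--
  m11: 10-- ←essential
  m13: --01 ←essential
Essential: --01, 0--0, 10--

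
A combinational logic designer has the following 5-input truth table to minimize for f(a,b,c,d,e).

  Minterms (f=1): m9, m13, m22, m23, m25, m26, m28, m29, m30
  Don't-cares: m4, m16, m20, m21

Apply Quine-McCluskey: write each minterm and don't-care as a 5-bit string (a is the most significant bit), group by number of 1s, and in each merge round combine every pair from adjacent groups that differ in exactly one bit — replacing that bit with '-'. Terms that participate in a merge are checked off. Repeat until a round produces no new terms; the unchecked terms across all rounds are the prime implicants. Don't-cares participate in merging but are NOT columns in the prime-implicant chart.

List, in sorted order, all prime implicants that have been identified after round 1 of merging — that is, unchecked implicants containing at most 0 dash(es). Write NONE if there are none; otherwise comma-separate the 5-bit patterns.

NONE

Round 0: 00100✓ 01001✓ 01101✓ 10000✓ 10100✓ 10101✓ 10110✓ 10111✓ 11001✓ 11010✓ 11100✓ 11101✓ 11110✓
Round 1: -0100 -1001✓ -1101✓ 01-01✓ 1-100✓ 1-101✓ 1-110✓ 10-00 101-0✓ 101-1✓ 1010-✓ 1011-✓ 11-01✓ 11-10 111-0✓ 1110-✓
Round 2: -1-01 1-1-0 1-10- 101--
PIs = {-0100, -1-01, 1-1-0, 1-10-, 10-00, 101--, 11-10}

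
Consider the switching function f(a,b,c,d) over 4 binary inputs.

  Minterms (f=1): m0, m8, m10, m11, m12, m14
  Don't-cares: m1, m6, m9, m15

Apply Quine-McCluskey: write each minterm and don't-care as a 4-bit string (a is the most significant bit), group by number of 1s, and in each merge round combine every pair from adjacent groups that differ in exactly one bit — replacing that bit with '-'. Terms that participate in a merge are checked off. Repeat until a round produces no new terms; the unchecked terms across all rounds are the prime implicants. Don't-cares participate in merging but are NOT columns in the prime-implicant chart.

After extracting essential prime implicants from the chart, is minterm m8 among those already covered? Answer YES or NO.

YES

[col 0] 0000*, 0001*, 0110*, 1000*, 1001*, 1010*, 1011*, 1100*, 1110*, 1111*
[col 1] -000*, -001*, -110, 000-*, 1-00*, 1-10*, 1-11*, 10-0*, 10-1*, 100-*, 101-*, 11-0*, 111-*
[col 2] -00-, 1--0, 1-1-, 10--
Prime implicants: -00-, -110, 1--0, 1-1-, 10--
PI chart (minterm → PIs covering it):
  0 | -00-  (sole → essential)
  8 | -00-,1--0,10--
  10 | 1--0,1-1-,10--
  11 | 1-1-,10--
  12 | 1--0  (sole → essential)
  14 | -110,1--0,1-1-
Essential prime implicants: -00-, 1--0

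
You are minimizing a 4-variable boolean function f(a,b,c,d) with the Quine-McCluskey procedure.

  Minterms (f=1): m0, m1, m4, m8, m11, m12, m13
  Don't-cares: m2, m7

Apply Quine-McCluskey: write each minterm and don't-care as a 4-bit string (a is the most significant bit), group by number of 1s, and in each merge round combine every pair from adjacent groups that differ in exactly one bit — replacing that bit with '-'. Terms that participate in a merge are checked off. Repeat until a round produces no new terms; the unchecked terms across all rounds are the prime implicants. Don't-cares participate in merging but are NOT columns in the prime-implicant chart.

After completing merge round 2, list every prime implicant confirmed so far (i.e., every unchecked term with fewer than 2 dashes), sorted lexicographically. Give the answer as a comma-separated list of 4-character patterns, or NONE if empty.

00-0, 000-, 0111, 1011, 110-

size-2^0 implicants → 0000(✓)  0001(✓)  0010(✓)  0100(✓)  0111  1000(✓)  1011  1100(✓)  1101(✓)
size-2^1 implicants → -000(✓)  -100(✓)  0-00(✓)  00-0  000-  1-00(✓)  110-
size-2^2 implicants → --00
Unchecked terms (primes): --00, 00-0, 000-, 0111, 1011, 110-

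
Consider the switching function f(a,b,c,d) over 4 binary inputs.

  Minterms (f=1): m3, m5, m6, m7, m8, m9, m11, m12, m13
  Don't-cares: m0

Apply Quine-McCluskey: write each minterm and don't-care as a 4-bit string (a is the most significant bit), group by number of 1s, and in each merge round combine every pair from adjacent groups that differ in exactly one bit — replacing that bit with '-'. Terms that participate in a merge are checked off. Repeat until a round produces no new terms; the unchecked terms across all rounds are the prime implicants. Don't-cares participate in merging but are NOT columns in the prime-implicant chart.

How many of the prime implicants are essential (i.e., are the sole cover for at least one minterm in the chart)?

[col 0] 0000*, 0011*, 0101*, 0110*, 0111*, 1000*, 1001*, 1011*, 1100*, 1101*
[col 1] -000, -011, -101, 0-11, 01-1, 011-, 1-00*, 1-01*, 10-1, 100-*, 110-*
[col 2] 1-0-
Prime implicants: -000, -011, -101, 0-11, 01-1, 011-, 1-0-, 10-1
PI chart (minterm → PIs covering it):
  3 | -011,0-11
  5 | -101,01-1
  6 | 011-  (sole → essential)
  7 | 0-11,01-1,011-
  8 | -000,1-0-
  9 | 1-0-,10-1
  11 | -011,10-1
  12 | 1-0-  (sole → essential)
  13 | -101,1-0-
Essential prime implicants: 011-, 1-0-

2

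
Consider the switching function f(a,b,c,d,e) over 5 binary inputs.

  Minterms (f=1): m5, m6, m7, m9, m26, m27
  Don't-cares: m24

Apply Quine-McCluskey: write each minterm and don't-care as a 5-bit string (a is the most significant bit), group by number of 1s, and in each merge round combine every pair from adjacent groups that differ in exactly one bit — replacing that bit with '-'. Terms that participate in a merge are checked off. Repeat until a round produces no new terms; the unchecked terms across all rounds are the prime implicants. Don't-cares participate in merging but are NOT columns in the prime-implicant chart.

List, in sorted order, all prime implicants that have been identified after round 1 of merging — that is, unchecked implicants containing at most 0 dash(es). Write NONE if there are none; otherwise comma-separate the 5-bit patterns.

[col 0] 00101*, 00110*, 00111*, 01001, 11000*, 11010*, 11011*
[col 1] 001-1, 0011-, 110-0, 1101-
Prime implicants: 001-1, 0011-, 01001, 110-0, 1101-

01001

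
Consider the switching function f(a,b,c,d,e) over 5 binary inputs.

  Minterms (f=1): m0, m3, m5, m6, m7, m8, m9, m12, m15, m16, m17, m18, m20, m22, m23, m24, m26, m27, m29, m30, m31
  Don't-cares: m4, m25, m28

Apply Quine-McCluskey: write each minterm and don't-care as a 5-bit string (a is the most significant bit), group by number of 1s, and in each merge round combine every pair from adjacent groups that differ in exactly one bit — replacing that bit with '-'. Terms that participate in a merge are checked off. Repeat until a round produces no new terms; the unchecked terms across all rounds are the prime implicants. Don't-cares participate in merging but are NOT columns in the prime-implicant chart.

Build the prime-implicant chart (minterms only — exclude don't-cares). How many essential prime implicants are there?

size-2^0 implicants → 00000(✓)  00011(✓)  00100(✓)  00101(✓)  00110(✓)  00111(✓)  01000(✓)  01001(✓)  01100(✓)  01111(✓)  10000(✓)  10001(✓)  10010(✓)  10100(✓)  10110(✓)  10111(✓)  11000(✓)  11001(✓)  11010(✓)  11011(✓)  11100(✓)  11101(✓)  11110(✓)  11111(✓)
size-2^1 implicants → -0000(✓)  -0100(✓)  -0110(✓)  -0111(✓)  -1000(✓)  -1001(✓)  -1100(✓)  -1111(✓)  0-000(✓)  0-100(✓)  0-111(✓)  00-00(✓)  00-11  001-0(✓)  001-1(✓)  0010-(✓)  0011-(✓)  01-00(✓)  0100-(✓)  1-000(✓)  1-001(✓)  1-010(✓)  1-100(✓)  1-110(✓)  1-111(✓)  10-00(✓)  10-10(✓)  100-0(✓)  1000-(✓)  101-0(✓)  1011-(✓)  11-00(✓)  11-01(✓)  11-10(✓)  11-11(✓)  110-0(✓)  110-1(✓)  1100-(✓)  1101-(✓)  111-0(✓)  111-1(✓)  1110-(✓)  1111-(✓)
size-2^2 implicants → --000(✓)  --100(✓)  --111  -0-00(✓)  -01-0  -011-  -1-00(✓)  -100-  0--00(✓)  001--  1--00(✓)  1--10(✓)  1-0-0(✓)  1-00-  1-1-0(✓)  1-11-  10--0(✓)  11--0(✓)  11--1(✓)  11-0-(✓)  11-1-(✓)  110--(✓)  111--(✓)
size-2^3 implicants → ---00  1---0  11---
Unchecked terms (primes): ---00, --111, -01-0, -011-, -100-, 00-11, 001--, 1---0, 1-00-, 1-11-, 11---
Minterm coverage:
  m0 ⊆ ---00 [E]
  m3 ⊆ 00-11 [E]
  m5 ⊆ 001-- [E]
  m6 ⊆ -01-0,-011-,001--
  m7 ⊆ --111,-011-,00-11,001--
  m8 ⊆ ---00,-100-
  m9 ⊆ -100- [E]
  m12 ⊆ ---00 [E]
  m15 ⊆ --111 [E]
  m16 ⊆ ---00,1---0,1-00-
  m17 ⊆ 1-00- [E]
  m18 ⊆ 1---0 [E]
  m20 ⊆ ---00,-01-0,1---0
  m22 ⊆ -01-0,-011-,1---0,1-11-
  m23 ⊆ --111,-011-,1-11-
  m24 ⊆ ---00,-100-,1---0,1-00-,11---
  m26 ⊆ 1---0,11---
  m27 ⊆ 11--- [E]
  m29 ⊆ 11--- [E]
  m30 ⊆ 1---0,1-11-,11---
  m31 ⊆ --111,1-11-,11---
E = {---00, --111, -100-, 00-11, 001--, 1---0, 1-00-, 11---}

8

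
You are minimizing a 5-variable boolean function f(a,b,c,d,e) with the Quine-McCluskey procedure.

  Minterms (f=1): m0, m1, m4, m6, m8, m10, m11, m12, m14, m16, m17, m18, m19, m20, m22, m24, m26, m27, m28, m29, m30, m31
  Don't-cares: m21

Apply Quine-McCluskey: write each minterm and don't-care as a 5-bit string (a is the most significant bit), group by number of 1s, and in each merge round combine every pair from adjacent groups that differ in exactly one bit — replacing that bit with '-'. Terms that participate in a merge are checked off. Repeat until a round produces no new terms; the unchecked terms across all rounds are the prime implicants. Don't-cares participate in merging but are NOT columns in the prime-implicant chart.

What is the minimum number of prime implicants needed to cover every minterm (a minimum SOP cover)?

6

Round 0: 00000✓ 00001✓ 00100✓ 00110✓ 01000✓ 01010✓ 01011✓ 01100✓ 01110✓ 10000✓ 10001✓ 10010✓ 10011✓ 10100✓ 10101✓ 10110✓ 11000✓ 11010✓ 11011✓ 11100✓ 11101✓ 11110✓ 11111✓
Round 1: -0000✓ -0001✓ -0100✓ -0110✓ -1000✓ -1010✓ -1011✓ -1100✓ -1110✓ 0-000✓ 0-100✓ 0-110✓ 00-00✓ 0000-✓ 001-0✓ 01-00✓ 01-10✓ 010-0✓ 0101-✓ 011-0✓ 1-000✓ 1-010✓ 1-011✓ 1-100✓ 1-101✓ 1-110✓ 10-00✓ 10-01✓ 10-10✓ 100-0✓ 100-1✓ 1000-✓ 1001-✓ 101-0✓ 1010-✓ 11-00✓ 11-10✓ 11-11✓ 110-0✓ 1101-✓ 111-0✓ 111-1✓ 1110-✓ 1111-✓
Round 2: --000✓ --100✓ --110✓ -0-00✓ -000- -01-0✓ -1-00✓ -1-10✓ -10-0✓ -101- -11-0✓ 0--00✓ 0-1-0✓ 01--0✓ 1--00✓ 1--10✓ 1-0-0✓ 1-01- 1-1-0✓ 1-10- 10--0✓ 10-0- 100-- 11--0✓ 11-1- 111--
Round 3: ---00 --1-0 -1--0 1---0
PIs = {---00, --1-0, -000-, -1--0, -101-, 1---0, 1-01-, 1-10-, 10-0-, 100--, 11-1-, 111--}
Coverage chart:
  m0: ---00,-000-
  m1: -000- ←essential
  m4: ---00,--1-0
  m6: --1-0 ←essential
  m8: ---00,-1--0
  m10: -1--0,-101-
  m11: -101- ←essential
  m12: ---00,--1-0,-1--0
  m14: --1-0,-1--0
  m16: ---00,-000-,1---0,10-0-,100--
  m17: -000-,10-0-,100--
  m18: 1---0,1-01-,100--
  m19: 1-01-,100--
  m20: ---00,--1-0,1---0,1-10-,10-0-
  m22: --1-0,1---0
  m24: ---00,-1--0,1---0
  m26: -1--0,-101-,1---0,1-01-,11-1-
  m27: -101-,1-01-,11-1-
  m28: ---00,--1-0,-1--0,1---0,1-10-,111--
  m29: 1-10-,111--
  m30: --1-0,-1--0,1---0,11-1-,111--
  m31: 11-1-,111--
Essential: --1-0, -000-, -101-
Petrick residual → ---00, 1-01-, 111--
Min cover (6 terms): d'e' + ce' + b'c'd' + bc'd + ac'd + abc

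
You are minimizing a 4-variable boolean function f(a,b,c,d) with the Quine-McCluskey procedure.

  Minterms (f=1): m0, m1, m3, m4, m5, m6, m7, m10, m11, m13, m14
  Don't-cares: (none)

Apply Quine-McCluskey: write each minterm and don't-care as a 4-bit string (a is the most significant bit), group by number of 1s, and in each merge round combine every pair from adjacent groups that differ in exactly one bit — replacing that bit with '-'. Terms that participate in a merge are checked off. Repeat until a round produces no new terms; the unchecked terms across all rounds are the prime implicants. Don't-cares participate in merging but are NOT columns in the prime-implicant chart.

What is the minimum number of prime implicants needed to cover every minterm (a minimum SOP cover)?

5

Round 0: 0000✓ 0001✓ 0011✓ 0100✓ 0101✓ 0110✓ 0111✓ 1010✓ 1011✓ 1101✓ 1110✓
Round 1: -011 -101 -110 0-00✓ 0-01✓ 0-11✓ 00-1✓ 000-✓ 01-0✓ 01-1✓ 010-✓ 011-✓ 1-10 101-
Round 2: 0--1 0-0- 01--
PIs = {-011, -101, -110, 0--1, 0-0-, 01--, 1-10, 101-}
Coverage chart:
  m0: 0-0- ←essential
  m1: 0--1,0-0-
  m3: -011,0--1
  m4: 0-0-,01--
  m5: -101,0--1,0-0-,01--
  m6: -110,01--
  m7: 0--1,01--
  m10: 1-10,101-
  m11: -011,101-
  m13: -101 ←essential
  m14: -110,1-10
Essential: -101, 0-0-
Petrick residual → -011, 01--, 1-10
Min cover (5 terms): b'cd + bc'd + a'c' + a'b + acd'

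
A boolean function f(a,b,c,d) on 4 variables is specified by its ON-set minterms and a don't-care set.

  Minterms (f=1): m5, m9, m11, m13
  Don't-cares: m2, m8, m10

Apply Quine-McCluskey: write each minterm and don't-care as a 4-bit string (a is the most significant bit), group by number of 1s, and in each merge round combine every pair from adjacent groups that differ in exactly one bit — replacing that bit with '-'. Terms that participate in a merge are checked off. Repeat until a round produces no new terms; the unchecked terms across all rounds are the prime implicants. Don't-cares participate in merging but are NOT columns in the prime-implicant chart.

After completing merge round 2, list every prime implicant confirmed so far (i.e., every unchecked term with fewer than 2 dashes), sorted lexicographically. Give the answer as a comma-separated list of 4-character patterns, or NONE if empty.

[col 0] 0010*, 0101*, 1000*, 1001*, 1010*, 1011*, 1101*
[col 1] -010, -101, 1-01, 10-0*, 10-1*, 100-*, 101-*
[col 2] 10--
Prime implicants: -010, -101, 1-01, 10--

-010, -101, 1-01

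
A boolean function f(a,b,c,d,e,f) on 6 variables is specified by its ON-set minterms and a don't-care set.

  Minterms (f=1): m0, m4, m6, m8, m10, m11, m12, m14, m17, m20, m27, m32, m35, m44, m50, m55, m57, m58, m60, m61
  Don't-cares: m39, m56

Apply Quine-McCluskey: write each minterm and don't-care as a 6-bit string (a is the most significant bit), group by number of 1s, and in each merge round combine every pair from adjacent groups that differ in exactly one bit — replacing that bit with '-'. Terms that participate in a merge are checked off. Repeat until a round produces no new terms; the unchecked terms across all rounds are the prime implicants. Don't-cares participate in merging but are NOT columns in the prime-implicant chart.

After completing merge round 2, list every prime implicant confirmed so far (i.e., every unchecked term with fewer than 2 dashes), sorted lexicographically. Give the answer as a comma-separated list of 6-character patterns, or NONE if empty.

size-2^0 implicants → 000000(✓)  000100(✓)  000110(✓)  001000(✓)  001010(✓)  001011(✓)  001100(✓)  001110(✓)  010001  010100(✓)  011011(✓)  100000(✓)  100011(✓)  100111(✓)  101100(✓)  110010(✓)  110111(✓)  111000(✓)  111001(✓)  111010(✓)  111100(✓)  111101(✓)
size-2^1 implicants → -00000  -01100  0-0100  0-1011  00-000(✓)  00-100(✓)  00-110(✓)  000-00(✓)  0001-0(✓)  001-00(✓)  001-10(✓)  0010-0(✓)  00101-  0011-0(✓)  1-0111  1-1100  100-11  11-010  111-00(✓)  111-01(✓)  1110-0  11100-(✓)  11110-(✓)
size-2^2 implicants → 00--00  00-1-0  001--0  111-0-
Unchecked terms (primes): -00000, -01100, 0-0100, 0-1011, 00--00, 00-1-0, 001--0, 00101-, 010001, 1-0111, 1-1100, 100-11, 11-010, 111-0-, 1110-0

-00000, -01100, 0-0100, 0-1011, 00101-, 010001, 1-0111, 1-1100, 100-11, 11-010, 1110-0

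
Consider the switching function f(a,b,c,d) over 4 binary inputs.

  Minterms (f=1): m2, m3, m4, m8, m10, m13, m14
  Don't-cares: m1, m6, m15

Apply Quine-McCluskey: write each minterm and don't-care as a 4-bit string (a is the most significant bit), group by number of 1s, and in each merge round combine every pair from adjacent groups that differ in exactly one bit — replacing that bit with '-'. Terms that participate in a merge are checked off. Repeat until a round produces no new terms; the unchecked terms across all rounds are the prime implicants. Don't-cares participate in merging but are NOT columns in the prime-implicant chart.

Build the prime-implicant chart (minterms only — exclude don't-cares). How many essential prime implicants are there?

[col 0] 0001*, 0010*, 0011*, 0100*, 0110*, 1000*, 1010*, 1101*, 1110*, 1111*
[col 1] -010*, -110*, 0-10*, 00-1, 001-, 01-0, 1-10*, 10-0, 11-1, 111-
[col 2] --10
Prime implicants: --10, 00-1, 001-, 01-0, 10-0, 11-1, 111-
PI chart (minterm → PIs covering it):
  2 | --10,001-
  3 | 00-1,001-
  4 | 01-0  (sole → essential)
  8 | 10-0  (sole → essential)
  10 | --10,10-0
  13 | 11-1  (sole → essential)
  14 | --10,111-
Essential prime implicants: 01-0, 10-0, 11-1

3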